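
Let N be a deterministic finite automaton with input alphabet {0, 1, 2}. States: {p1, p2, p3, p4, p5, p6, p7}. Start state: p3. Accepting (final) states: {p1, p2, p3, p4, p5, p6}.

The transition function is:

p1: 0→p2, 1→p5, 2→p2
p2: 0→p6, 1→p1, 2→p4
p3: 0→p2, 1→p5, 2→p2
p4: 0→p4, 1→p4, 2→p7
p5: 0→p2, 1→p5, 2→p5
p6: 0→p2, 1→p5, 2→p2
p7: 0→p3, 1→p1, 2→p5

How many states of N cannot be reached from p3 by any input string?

Every one of the 7 states is reachable from p3.

0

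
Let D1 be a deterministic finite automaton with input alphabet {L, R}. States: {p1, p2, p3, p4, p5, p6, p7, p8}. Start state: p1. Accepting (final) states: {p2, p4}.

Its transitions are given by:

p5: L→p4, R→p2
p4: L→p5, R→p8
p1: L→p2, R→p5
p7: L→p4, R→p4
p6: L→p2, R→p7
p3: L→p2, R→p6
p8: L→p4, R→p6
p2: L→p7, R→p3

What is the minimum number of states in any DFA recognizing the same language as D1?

4

Start with accepting vs non-accepting: {p2,p4} | {p1,p3,p5,p6,p7,p8}.
Refine {p1,p3,p5,p6,p7,p8} on symbol R: members go to different blocks, giving {p1,p3,p6,p8} and {p5,p7}.
On input R, block {p1,p3,p6,p8} splits into {p1,p6} and {p3,p8}.
Stable partition: {p2,p4} | {p1,p6} | {p5,p7} | {p3,p8} — 4 equivalence classes.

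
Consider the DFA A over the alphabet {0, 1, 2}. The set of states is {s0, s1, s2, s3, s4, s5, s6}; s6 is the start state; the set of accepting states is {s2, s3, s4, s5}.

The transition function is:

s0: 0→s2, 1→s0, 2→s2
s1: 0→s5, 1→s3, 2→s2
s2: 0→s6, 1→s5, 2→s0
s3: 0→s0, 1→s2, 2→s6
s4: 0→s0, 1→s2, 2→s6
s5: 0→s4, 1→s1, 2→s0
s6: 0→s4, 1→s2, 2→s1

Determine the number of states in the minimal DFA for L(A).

6

Every state is reachable, so we keep all 7.
Initial partition by acceptance: {s2,s3,s4,s5} | {s0,s1,s6}.
On input 0, block {s2,s3,s4,s5} splits into {s2,s3,s4} and {s5}.
On input 1, block {s2,s3,s4} splits into {s3,s4} and {s2}.
On input 0, block {s0,s1,s6} splits into {s0} and {s1} and {s6}.
No further refinement is possible. Final partition (6 blocks): {s3,s4} | {s0} | {s5} | {s2} | {s1} | {s6}.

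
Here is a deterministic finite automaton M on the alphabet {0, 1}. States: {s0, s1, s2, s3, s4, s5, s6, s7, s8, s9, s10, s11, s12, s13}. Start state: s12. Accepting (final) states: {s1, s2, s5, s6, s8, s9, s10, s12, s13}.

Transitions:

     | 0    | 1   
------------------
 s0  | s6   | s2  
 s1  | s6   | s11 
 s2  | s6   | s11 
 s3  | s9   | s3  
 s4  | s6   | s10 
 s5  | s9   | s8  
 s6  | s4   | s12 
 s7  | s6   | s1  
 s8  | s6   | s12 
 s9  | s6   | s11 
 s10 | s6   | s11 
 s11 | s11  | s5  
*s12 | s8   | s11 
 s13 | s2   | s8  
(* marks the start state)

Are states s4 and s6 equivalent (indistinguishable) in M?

No

Reachable states from the start: {s4,s5,s6,s8,s9,s10,s11,s12}. Unreachable: {s0,s1,s2,s3,s7,s13} — drop them.
P0 = {s5,s6,s8,s9,s10,s12} | {s4,s11}.
Refine {s5,s6,s8,s9,s10,s12} on symbol 0: members go to different blocks, giving {s5,s8,s9,s10,s12} and {s6}.
Split {s5,s8,s9,s10,s12} by δ(·,0) → {s8,s9,s10} and {s5,s12}.
Refine {s8,s9,s10} on symbol 1: members go to different blocks, giving {s9,s10} and {s8}.
On input 0, block {s4,s11} splits into {s4} and {s11}.
On input 0, block {s5,s12} splits into {s5} and {s12}.
Stable partition: {s9,s10} | {s4} | {s6} | {s5} | {s8} | {s11} | {s12} — 7 equivalence classes.
s4 and s6 end up in different blocks, so they are distinguishable. For instance, the string 'ε' is accepted from only s6.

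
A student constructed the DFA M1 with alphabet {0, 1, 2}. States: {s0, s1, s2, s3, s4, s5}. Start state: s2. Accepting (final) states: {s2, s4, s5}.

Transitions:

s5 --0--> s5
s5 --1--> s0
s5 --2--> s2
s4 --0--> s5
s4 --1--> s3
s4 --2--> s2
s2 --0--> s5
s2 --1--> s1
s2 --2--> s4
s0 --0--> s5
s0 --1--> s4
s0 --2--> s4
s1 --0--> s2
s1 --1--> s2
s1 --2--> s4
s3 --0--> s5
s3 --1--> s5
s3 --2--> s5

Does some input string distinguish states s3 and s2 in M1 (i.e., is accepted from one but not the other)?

Initial partition by acceptance: {s2,s4,s5} | {s0,s1,s3}.
No further refinement is possible. Final partition (2 blocks): {s2,s4,s5} | {s0,s1,s3}.
s3 and s2 end up in different blocks, so they are distinguishable. For instance, the string 'ε' is accepted from only s2.

Yes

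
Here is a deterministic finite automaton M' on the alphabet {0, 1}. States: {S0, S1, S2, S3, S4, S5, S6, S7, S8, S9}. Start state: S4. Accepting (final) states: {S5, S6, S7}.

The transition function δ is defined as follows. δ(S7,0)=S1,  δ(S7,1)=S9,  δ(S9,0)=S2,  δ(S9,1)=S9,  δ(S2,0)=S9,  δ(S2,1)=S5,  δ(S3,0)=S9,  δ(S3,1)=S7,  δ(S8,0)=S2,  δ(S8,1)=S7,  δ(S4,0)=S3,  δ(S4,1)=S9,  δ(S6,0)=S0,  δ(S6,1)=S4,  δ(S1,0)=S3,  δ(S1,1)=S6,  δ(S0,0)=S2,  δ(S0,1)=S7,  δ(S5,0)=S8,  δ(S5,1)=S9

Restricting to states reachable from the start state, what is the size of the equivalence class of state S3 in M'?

Initial partition by acceptance: {S5,S6,S7} | {S0,S1,S2,S3,S4,S8,S9}.
Split {S0,S1,S2,S3,S4,S8,S9} by δ(·,1) → {S0,S1,S2,S3,S8} and {S4,S9}.
Split {S0,S1,S2,S3,S8} by δ(·,0) → {S0,S1,S8} and {S2,S3}.
The partition is now stable with 4 blocks: {S5,S6,S7} | {S0,S1,S8} | {S4,S9} | {S2,S3}.
State S3 belongs to the block {S2,S3}, which has 2 states.

2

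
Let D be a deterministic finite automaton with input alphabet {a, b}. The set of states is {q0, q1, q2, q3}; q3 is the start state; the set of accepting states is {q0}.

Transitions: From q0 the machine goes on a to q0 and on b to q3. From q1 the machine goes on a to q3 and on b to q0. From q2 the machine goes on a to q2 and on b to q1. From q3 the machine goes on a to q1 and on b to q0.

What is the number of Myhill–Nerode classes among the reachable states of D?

States {q2} cannot be reached from the start state, so discard them.
Initial partition by acceptance: {q0} | {q1,q3}.
No further refinement is possible. Final partition (2 blocks): {q0} | {q1,q3}.

2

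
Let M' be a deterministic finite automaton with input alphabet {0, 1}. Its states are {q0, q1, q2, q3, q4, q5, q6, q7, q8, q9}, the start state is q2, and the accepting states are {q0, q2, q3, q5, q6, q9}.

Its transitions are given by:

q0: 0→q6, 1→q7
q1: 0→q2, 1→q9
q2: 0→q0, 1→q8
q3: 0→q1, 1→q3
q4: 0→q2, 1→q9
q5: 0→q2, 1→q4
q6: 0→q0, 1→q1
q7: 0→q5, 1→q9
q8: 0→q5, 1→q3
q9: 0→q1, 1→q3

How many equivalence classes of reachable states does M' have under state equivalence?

P0 = {q0,q2,q3,q5,q6,q9} | {q1,q4,q7,q8}.
Refine {q0,q2,q3,q5,q6,q9} on symbol 0: members go to different blocks, giving {q0,q2,q5,q6} and {q3,q9}.
No further refinement is possible. Final partition (3 blocks): {q0,q2,q5,q6} | {q1,q4,q7,q8} | {q3,q9}.

3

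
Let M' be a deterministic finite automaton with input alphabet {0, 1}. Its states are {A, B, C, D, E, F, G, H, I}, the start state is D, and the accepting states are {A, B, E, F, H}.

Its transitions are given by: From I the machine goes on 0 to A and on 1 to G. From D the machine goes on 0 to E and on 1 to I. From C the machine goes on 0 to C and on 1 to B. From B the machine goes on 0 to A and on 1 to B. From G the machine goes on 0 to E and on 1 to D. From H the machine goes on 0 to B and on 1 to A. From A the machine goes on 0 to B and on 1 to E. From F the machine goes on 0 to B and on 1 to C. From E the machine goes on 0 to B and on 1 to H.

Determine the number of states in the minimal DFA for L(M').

2

Reachable states from the start: {A,B,D,E,G,H,I}. Unreachable: {C,F} — drop them.
Start with accepting vs non-accepting: {A,B,E,H} | {D,G,I}.
The partition is now stable with 2 blocks: {A,B,E,H} | {D,G,I}.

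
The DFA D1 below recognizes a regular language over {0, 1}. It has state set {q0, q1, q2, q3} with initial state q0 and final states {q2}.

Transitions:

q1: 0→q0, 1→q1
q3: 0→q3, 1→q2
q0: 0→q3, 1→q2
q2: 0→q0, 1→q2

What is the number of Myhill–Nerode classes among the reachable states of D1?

Reachable states from the start: {q0,q2,q3}. Unreachable: {q1} — drop them.
Initial partition by acceptance: {q2} | {q0,q3}.
No further refinement is possible. Final partition (2 blocks): {q2} | {q0,q3}.

2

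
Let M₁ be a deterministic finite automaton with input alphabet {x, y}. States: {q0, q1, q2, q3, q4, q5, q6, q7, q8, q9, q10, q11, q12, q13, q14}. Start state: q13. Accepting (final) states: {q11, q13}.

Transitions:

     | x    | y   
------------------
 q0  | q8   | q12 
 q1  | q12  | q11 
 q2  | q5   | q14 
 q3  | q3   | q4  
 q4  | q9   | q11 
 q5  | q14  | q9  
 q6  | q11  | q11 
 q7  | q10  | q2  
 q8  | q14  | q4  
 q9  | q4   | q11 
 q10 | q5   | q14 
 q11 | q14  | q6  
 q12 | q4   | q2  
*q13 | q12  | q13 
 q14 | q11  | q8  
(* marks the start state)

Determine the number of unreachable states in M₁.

BFS from q13 reaches {q2, q4, q5, q6, q8, q9, q11, q12, q13, q14}; the 5 state(s) q0, q1, q3, q7, q10 are never visited.

5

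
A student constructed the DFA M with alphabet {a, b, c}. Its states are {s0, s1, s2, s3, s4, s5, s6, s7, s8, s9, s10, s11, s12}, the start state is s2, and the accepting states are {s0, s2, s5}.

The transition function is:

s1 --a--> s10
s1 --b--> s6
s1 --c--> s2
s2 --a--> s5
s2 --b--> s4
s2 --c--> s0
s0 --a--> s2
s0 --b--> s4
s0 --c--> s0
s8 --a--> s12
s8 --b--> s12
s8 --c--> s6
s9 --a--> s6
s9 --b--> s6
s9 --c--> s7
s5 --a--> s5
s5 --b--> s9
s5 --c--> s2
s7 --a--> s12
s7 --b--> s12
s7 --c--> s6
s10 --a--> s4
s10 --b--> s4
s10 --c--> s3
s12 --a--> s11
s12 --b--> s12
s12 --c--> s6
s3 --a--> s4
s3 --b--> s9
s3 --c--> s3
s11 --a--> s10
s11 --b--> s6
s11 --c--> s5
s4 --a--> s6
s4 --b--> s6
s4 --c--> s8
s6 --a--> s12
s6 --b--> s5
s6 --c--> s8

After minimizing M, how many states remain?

7

States {s1} cannot be reached from the start state, so discard them.
Initial partition by acceptance: {s0,s2,s5} | {s3,s4,s6,s7,s8,s9,s10,s11,s12}.
Refine {s3,s4,s6,s7,s8,s9,s10,s11,s12} on symbol b: members go to different blocks, giving {s3,s4,s7,s8,s9,s10,s11,s12} and {s6}.
Refine {s3,s4,s7,s8,s9,s10,s11,s12} on symbol a: members go to different blocks, giving {s3,s7,s8,s10,s11,s12} and {s4,s9}.
On input a, block {s3,s7,s8,s10,s11,s12} splits into {s7,s8,s11,s12} and {s3,s10}.
Refine {s7,s8,s11,s12} on symbol a: members go to different blocks, giving {s7,s8,s12} and {s11}.
On input a, block {s7,s8,s12} splits into {s7,s8} and {s12}.
The partition is now stable with 7 blocks: {s0,s2,s5} | {s7,s8} | {s6} | {s4,s9} | {s3,s10} | {s11} | {s12}.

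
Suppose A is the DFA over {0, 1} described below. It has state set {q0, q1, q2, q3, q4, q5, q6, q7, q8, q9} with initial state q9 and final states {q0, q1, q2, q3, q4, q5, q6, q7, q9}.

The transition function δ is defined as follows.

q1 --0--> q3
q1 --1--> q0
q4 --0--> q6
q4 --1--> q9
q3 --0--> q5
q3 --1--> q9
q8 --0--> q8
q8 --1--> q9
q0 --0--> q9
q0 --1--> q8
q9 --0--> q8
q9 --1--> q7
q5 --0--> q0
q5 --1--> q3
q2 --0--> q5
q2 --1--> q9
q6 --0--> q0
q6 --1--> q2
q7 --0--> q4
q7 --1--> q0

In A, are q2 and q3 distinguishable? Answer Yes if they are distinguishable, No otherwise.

No

Reachable states from the start: {q0,q2,q3,q4,q5,q6,q7,q8,q9}. Unreachable: {q1} — drop them.
Start with accepting vs non-accepting: {q0,q2,q3,q4,q5,q6,q7,q9} | {q8}.
On input 0, block {q0,q2,q3,q4,q5,q6,q7,q9} splits into {q0,q2,q3,q4,q5,q6,q7} and {q9}.
Refine {q0,q2,q3,q4,q5,q6,q7} on symbol 0: members go to different blocks, giving {q2,q3,q4,q5,q6,q7} and {q0}.
On input 0, block {q2,q3,q4,q5,q6,q7} splits into {q2,q3,q4,q7} and {q5,q6}.
Refine {q2,q3,q4,q7} on symbol 0: members go to different blocks, giving {q2,q3,q4} and {q7}.
The partition is now stable with 6 blocks: {q2,q3,q4} | {q8} | {q9} | {q0} | {q5,q6} | {q7}.
q2 and q3 lie in the same block of the stable partition, so they are equivalent — no string distinguishes them.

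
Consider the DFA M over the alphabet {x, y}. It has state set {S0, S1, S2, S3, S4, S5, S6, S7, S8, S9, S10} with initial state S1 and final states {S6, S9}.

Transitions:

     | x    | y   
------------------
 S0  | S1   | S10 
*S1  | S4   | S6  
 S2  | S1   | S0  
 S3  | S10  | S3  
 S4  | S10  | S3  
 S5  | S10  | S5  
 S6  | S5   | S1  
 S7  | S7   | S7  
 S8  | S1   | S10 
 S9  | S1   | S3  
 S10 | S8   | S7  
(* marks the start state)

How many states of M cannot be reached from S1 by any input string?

3

BFS from S1 reaches {S1, S3, S4, S5, S6, S7, S8, S10}; the 3 state(s) S0, S2, S9 are never visited.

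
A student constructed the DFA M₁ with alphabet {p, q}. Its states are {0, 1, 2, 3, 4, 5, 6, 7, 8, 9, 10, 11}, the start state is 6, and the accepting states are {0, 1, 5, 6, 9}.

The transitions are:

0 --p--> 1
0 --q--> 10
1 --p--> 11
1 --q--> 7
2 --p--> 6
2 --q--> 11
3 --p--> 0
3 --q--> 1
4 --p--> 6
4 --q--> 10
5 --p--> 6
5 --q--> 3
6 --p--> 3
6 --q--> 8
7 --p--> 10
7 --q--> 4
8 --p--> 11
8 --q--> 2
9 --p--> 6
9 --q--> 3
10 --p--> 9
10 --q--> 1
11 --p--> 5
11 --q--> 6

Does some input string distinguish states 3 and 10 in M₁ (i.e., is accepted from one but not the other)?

No

All states are reachable from the start state.
Start with accepting vs non-accepting: {0,1,5,6,9} | {2,3,4,7,8,10,11}.
Split {0,1,5,6,9} by δ(·,p) → {0,5,9} and {1,6}.
On input p, block {2,3,4,7,8,10,11} splits into {3,10,11} and {2,4} and {7,8}.
No further refinement is possible. Final partition (5 blocks): {0,5,9} | {3,10,11} | {1,6} | {2,4} | {7,8}.
3 and 10 lie in the same block of the stable partition, so they are equivalent — no string distinguishes them.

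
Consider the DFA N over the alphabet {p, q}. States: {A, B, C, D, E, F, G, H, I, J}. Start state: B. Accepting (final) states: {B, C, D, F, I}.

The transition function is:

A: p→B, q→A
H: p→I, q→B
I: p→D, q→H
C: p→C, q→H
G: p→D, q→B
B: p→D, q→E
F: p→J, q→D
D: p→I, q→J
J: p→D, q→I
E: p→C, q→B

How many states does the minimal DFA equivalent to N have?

2

States {A,F,G} cannot be reached from the start state, so discard them.
Initial partition by acceptance: {B,C,D,I} | {E,H,J}.
No further refinement is possible. Final partition (2 blocks): {B,C,D,I} | {E,H,J}.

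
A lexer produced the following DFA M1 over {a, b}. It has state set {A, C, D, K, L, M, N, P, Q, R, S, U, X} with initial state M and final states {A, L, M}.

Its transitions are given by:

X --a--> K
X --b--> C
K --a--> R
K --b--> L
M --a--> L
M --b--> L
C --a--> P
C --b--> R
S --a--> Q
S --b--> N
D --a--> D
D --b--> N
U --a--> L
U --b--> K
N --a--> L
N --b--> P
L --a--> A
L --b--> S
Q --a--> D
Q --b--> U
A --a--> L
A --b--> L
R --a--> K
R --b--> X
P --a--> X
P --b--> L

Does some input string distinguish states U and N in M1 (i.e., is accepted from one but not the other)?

No

Start with accepting vs non-accepting: {A,L,M} | {C,D,K,N,P,Q,R,S,U,X}.
On input b, block {A,L,M} splits into {A,M} and {L}.
Split {C,D,K,N,P,Q,R,S,U,X} by δ(·,a) → {C,D,K,P,Q,R,S,X} and {N,U}.
Refine {C,D,K,P,Q,R,S,X} on symbol b: members go to different blocks, giving {D,Q,S} and {C,R,X} and {K,P}.
Stable partition: {A,M} | {D,Q,S} | {L} | {N,U} | {C,R,X} | {K,P} — 6 equivalence classes.
U and N lie in the same block of the stable partition, so they are equivalent — no string distinguishes them.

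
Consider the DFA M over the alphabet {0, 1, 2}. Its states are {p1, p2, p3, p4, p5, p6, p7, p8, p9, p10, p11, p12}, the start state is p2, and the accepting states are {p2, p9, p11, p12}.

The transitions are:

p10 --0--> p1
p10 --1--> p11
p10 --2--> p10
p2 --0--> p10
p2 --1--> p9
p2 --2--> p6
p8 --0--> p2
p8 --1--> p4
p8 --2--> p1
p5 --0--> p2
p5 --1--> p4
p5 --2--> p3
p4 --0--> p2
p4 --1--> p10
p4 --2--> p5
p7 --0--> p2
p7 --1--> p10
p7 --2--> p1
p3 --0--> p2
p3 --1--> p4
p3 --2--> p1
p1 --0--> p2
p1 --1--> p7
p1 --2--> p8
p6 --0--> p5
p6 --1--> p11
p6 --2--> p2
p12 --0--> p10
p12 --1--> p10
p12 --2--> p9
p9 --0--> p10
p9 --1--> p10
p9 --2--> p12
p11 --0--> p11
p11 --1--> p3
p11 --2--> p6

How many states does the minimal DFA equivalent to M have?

7

Initial partition by acceptance: {p2,p9,p11,p12} | {p1,p3,p4,p5,p6,p7,p8,p10}.
Refine {p2,p9,p11,p12} on symbol 0: members go to different blocks, giving {p2,p9,p12} and {p11}.
On input 1, block {p2,p9,p12} splits into {p9,p12} and {p2}.
Refine {p1,p3,p4,p5,p6,p7,p8,p10} on symbol 0: members go to different blocks, giving {p1,p3,p4,p5,p7,p8} and {p6,p10}.
Split {p1,p3,p4,p5,p7,p8} by δ(·,1) → {p1,p3,p5,p8} and {p4,p7}.
Refine {p6,p10} on symbol 2: members go to different blocks, giving {p6} and {p10}.
No further refinement is possible. Final partition (7 blocks): {p9,p12} | {p1,p3,p5,p8} | {p11} | {p2} | {p6} | {p4,p7} | {p10}.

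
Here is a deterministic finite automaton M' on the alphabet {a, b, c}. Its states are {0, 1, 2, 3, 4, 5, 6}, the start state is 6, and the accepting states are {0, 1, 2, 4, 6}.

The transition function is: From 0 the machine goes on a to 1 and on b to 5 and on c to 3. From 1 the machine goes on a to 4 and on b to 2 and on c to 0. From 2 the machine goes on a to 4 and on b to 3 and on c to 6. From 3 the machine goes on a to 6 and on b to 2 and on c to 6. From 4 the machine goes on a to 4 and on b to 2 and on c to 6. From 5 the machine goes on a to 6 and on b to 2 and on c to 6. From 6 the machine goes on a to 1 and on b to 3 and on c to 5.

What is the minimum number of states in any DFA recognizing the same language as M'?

Start with accepting vs non-accepting: {0,1,2,4,6} | {3,5}.
Split {0,1,2,4,6} by δ(·,b) → {0,2,6} and {1,4}.
Refine {0,2,6} on symbol c: members go to different blocks, giving {0,6} and {2}.
No further refinement is possible. Final partition (4 blocks): {0,6} | {3,5} | {1,4} | {2}.

4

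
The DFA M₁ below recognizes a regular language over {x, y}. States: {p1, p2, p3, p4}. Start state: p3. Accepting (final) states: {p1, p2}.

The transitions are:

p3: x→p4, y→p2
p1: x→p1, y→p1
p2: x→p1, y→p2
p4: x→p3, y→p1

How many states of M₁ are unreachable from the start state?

A breadth-first search from the start state visits every state.

0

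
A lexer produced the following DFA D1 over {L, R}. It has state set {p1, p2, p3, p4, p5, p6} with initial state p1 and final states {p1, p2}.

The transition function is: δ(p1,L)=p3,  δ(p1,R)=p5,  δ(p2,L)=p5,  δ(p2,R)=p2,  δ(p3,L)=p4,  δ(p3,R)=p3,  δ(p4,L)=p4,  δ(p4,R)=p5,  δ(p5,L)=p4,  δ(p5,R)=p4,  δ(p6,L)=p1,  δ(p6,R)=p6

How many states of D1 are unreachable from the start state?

Starting at p1 and following transitions, the reachable set is {p1, p3, p4, p5}. That leaves p2, p6 unreachable — 2 in total.

2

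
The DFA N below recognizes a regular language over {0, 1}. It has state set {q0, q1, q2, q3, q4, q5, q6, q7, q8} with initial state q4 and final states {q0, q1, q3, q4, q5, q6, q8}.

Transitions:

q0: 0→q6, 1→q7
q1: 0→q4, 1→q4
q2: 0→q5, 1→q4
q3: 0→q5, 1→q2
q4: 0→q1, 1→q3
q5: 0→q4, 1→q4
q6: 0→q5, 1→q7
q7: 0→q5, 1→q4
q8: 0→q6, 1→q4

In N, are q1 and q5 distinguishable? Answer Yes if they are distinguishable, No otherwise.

No

Reachable states from the start: {q1,q2,q3,q4,q5}. Unreachable: {q0,q6,q7,q8} — drop them.
Initial partition by acceptance: {q1,q3,q4,q5} | {q2}.
On input 1, block {q1,q3,q4,q5} splits into {q1,q4,q5} and {q3}.
On input 1, block {q1,q4,q5} splits into {q1,q5} and {q4}.
No further refinement is possible. Final partition (4 blocks): {q1,q5} | {q2} | {q3} | {q4}.
q1 and q5 lie in the same block of the stable partition, so they are equivalent — no string distinguishes them.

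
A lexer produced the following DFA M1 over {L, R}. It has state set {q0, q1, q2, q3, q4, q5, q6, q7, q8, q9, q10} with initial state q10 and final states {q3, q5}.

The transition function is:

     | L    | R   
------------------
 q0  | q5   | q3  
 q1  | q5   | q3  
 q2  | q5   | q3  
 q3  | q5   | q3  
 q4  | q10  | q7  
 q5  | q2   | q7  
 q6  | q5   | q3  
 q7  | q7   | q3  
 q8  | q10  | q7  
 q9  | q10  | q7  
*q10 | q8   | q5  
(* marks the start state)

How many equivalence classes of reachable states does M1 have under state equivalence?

First remove the unreachable states {q0,q1,q4,q6,q9}; 6 states remain.
P0 = {q3,q5} | {q2,q7,q8,q10}.
Refine {q3,q5} on symbol L: members go to different blocks, giving {q3} and {q5}.
Refine {q2,q7,q8,q10} on symbol L: members go to different blocks, giving {q7,q8,q10} and {q2}.
On input R, block {q7,q8,q10} splits into {q7} and {q8} and {q10}.
The partition is now stable with 6 blocks: {q3} | {q7} | {q5} | {q2} | {q8} | {q10}.

6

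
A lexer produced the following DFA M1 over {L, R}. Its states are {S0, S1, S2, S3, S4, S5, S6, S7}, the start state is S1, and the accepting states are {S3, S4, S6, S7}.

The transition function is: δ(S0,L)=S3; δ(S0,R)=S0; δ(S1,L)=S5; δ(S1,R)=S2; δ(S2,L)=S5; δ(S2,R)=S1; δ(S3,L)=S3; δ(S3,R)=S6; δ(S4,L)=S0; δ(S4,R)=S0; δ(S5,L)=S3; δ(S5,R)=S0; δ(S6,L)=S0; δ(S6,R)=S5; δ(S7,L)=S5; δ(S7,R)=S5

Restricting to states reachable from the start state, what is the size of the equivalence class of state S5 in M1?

Reachable states from the start: {S0,S1,S2,S3,S5,S6}. Unreachable: {S4,S7} — drop them.
Start with accepting vs non-accepting: {S3,S6} | {S0,S1,S2,S5}.
Split {S3,S6} by δ(·,L) → {S3} and {S6}.
Refine {S0,S1,S2,S5} on symbol L: members go to different blocks, giving {S0,S5} and {S1,S2}.
The partition is now stable with 4 blocks: {S3} | {S0,S5} | {S6} | {S1,S2}.
State S5 belongs to the block {S0,S5}, which has 2 states.

2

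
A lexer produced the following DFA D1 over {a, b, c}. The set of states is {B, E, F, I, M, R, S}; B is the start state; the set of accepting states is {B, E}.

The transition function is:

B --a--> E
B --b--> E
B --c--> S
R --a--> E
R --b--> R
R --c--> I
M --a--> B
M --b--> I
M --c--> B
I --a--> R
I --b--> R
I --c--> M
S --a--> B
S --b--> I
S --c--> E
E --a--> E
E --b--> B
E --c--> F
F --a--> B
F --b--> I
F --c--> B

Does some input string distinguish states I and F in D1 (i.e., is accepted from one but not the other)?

Yes

Initial partition by acceptance: {B,E} | {F,I,M,R,S}.
On input a, block {F,I,M,R,S} splits into {F,M,R,S} and {I}.
Split {F,M,R,S} by δ(·,b) → {F,M,S} and {R}.
No further refinement is possible. Final partition (4 blocks): {B,E} | {F,M,S} | {I} | {R}.
I and F end up in different blocks, so they are distinguishable. For instance, the string 'a' is accepted from only F.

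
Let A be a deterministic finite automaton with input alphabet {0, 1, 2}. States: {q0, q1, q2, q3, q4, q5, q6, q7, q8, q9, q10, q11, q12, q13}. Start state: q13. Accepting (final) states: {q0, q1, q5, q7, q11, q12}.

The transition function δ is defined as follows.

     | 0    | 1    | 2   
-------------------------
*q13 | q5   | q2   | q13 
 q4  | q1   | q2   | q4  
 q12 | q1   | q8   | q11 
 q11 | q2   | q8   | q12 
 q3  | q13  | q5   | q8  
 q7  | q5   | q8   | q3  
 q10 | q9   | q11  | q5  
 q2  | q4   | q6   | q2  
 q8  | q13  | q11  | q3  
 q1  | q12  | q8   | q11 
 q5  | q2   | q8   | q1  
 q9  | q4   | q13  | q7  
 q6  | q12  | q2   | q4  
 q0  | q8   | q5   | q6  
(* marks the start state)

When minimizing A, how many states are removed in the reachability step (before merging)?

4

Starting at q13 and following transitions, the reachable set is {q1, q2, q3, q4, q5, q6, q8, q11, q12, q13}. That leaves q0, q7, q9, q10 unreachable — 4 in total.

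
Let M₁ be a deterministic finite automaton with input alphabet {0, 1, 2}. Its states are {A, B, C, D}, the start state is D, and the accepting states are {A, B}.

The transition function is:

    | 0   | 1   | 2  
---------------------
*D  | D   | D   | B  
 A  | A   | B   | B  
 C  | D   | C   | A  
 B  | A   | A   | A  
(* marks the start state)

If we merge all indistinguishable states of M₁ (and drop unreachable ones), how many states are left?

2

First remove the unreachable states {C}; 3 states remain.
P0 = {A,B} | {D}.
The partition is now stable with 2 blocks: {A,B} | {D}.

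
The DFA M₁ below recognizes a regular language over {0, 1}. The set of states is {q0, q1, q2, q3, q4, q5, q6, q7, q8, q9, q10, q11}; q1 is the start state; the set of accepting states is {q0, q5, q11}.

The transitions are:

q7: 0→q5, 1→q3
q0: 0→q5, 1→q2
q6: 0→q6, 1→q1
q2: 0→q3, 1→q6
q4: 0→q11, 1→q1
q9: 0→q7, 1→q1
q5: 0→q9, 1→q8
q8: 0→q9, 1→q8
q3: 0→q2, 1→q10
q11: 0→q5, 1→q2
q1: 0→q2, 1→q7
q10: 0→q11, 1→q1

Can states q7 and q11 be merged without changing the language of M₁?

Reachable states from the start: {q1,q2,q3,q5,q6,q7,q8,q9,q10,q11}. Unreachable: {q0,q4} — drop them.
P0 = {q5,q11} | {q1,q2,q3,q6,q7,q8,q9,q10}.
Refine {q5,q11} on symbol 0: members go to different blocks, giving {q5} and {q11}.
Refine {q1,q2,q3,q6,q7,q8,q9,q10} on symbol 0: members go to different blocks, giving {q1,q2,q3,q6,q8,q9} and {q7} and {q10}.
On input 0, block {q1,q2,q3,q6,q8,q9} splits into {q1,q2,q3,q6,q8} and {q9}.
On input 0, block {q1,q2,q3,q6,q8} splits into {q1,q2,q3,q6} and {q8}.
Refine {q1,q2,q3,q6} on symbol 1: members go to different blocks, giving {q2,q6} and {q1} and {q3}.
On input 0, block {q2,q6} splits into {q2} and {q6}.
The partition is now stable with 10 blocks: {q5} | {q2} | {q11} | {q7} | {q10} | {q9} | {q8} | {q1} | {q3} | {q6}.
q7 and q11 end up in different blocks, so they are distinguishable. For instance, the string 'ε' is accepted from only q11.

No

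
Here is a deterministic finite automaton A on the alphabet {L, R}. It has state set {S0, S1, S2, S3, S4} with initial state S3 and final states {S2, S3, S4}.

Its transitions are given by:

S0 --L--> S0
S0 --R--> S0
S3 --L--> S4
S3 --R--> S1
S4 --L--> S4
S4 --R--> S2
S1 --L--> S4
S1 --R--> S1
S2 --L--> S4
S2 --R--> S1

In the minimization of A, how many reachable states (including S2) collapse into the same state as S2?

Reachable states from the start: {S1,S2,S3,S4}. Unreachable: {S0} — drop them.
Start with accepting vs non-accepting: {S2,S3,S4} | {S1}.
On input R, block {S2,S3,S4} splits into {S2,S3} and {S4}.
Stable partition: {S2,S3} | {S1} | {S4} — 3 equivalence classes.
The equivalence class containing S2 is {S2,S3}, of size 2.

2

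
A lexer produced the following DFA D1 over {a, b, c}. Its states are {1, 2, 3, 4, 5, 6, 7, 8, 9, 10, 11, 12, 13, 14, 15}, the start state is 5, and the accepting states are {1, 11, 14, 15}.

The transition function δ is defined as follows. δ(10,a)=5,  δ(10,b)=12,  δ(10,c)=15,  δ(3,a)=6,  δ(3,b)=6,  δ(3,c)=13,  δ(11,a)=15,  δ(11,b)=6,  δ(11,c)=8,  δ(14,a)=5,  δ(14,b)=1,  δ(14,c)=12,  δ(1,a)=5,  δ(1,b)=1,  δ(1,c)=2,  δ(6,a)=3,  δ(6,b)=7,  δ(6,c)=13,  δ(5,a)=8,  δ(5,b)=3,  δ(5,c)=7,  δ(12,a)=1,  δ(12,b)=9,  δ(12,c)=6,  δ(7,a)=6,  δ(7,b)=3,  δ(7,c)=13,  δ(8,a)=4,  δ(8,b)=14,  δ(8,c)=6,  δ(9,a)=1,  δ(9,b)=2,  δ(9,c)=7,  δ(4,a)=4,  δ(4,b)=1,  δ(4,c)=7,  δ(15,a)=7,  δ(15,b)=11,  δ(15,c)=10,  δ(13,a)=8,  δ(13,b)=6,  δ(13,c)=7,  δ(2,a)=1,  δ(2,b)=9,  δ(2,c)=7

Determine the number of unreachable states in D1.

3

BFS from 5 reaches {1, 2, 3, 4, 5, 6, 7, 8, 9, 12, 13, 14}; the 3 state(s) 10, 11, 15 are never visited.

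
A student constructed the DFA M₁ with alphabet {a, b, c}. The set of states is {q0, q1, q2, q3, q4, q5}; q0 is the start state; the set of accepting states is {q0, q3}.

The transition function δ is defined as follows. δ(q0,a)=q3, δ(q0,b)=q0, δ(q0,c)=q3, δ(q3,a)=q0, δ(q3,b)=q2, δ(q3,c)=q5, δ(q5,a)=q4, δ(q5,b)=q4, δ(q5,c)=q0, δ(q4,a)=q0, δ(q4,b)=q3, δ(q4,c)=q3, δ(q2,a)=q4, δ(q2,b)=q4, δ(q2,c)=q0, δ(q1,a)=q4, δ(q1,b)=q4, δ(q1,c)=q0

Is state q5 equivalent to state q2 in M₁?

First remove the unreachable states {q1}; 5 states remain.
Initial partition by acceptance: {q0,q3} | {q2,q4,q5}.
Refine {q0,q3} on symbol b: members go to different blocks, giving {q0} and {q3}.
Split {q2,q4,q5} by δ(·,a) → {q2,q5} and {q4}.
The partition is now stable with 4 blocks: {q0} | {q2,q5} | {q3} | {q4}.
q5 and q2 lie in the same block of the stable partition, so they are equivalent — no string distinguishes them.

Yes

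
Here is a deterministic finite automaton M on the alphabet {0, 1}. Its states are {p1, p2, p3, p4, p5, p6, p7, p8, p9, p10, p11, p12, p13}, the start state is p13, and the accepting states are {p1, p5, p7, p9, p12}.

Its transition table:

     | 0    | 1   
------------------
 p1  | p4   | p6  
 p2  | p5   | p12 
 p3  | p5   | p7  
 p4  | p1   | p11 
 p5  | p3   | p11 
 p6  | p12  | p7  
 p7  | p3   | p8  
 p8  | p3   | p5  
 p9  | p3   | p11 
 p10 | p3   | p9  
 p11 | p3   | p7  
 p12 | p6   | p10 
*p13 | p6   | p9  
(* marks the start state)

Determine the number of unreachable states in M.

Starting at p13 and following transitions, the reachable set is {p3, p5, p6, p7, p8, p9, p10, p11, p12, p13}. That leaves p1, p2, p4 unreachable — 3 in total.

3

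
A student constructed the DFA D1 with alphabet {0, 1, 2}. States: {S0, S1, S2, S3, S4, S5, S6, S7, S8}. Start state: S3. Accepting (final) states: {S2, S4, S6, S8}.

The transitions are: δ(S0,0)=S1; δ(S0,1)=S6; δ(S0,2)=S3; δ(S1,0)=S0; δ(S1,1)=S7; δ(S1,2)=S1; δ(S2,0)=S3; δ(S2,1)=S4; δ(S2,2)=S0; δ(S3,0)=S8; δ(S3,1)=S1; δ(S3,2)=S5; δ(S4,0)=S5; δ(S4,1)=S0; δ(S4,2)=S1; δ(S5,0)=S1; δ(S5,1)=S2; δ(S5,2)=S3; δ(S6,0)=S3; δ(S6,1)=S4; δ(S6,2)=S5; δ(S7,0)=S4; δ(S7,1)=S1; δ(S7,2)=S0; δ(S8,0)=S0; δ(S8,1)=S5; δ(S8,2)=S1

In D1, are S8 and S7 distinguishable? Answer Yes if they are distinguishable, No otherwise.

All states are reachable from the start state.
Initial partition by acceptance: {S2,S4,S6,S8} | {S0,S1,S3,S5,S7}.
Refine {S2,S4,S6,S8} on symbol 1: members go to different blocks, giving {S2,S6} and {S4,S8}.
Refine {S0,S1,S3,S5,S7} on symbol 0: members go to different blocks, giving {S0,S1,S5} and {S3,S7}.
On input 1, block {S0,S1,S5} splits into {S0,S5} and {S1}.
No further refinement is possible. Final partition (5 blocks): {S2,S6} | {S0,S5} | {S4,S8} | {S3,S7} | {S1}.
S8 and S7 end up in different blocks, so they are distinguishable. For instance, the string 'ε' is accepted from only S8.

Yes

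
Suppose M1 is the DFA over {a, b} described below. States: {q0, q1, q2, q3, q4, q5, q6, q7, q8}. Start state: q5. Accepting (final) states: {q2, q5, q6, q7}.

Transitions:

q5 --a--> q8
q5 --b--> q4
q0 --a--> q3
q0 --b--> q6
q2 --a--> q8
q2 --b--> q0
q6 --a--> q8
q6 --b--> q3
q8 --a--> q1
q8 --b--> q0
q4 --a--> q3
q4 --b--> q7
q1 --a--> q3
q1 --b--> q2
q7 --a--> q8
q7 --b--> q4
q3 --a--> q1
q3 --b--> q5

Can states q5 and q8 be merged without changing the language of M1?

No

P0 = {q2,q5,q6,q7} | {q0,q1,q3,q4,q8}.
On input b, block {q0,q1,q3,q4,q8} splits into {q0,q1,q3,q4} and {q8}.
The partition is now stable with 3 blocks: {q2,q5,q6,q7} | {q0,q1,q3,q4} | {q8}.
q5 and q8 end up in different blocks, so they are distinguishable. For instance, the string 'ε' is accepted from only q5.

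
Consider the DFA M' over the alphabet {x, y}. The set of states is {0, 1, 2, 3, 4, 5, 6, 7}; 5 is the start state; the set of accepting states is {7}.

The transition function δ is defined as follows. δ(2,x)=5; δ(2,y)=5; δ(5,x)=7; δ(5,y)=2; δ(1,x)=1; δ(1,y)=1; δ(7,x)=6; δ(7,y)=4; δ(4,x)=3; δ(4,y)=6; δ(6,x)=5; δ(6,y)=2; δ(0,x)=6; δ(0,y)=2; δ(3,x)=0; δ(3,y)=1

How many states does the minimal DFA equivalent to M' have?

Start with accepting vs non-accepting: {7} | {0,1,2,3,4,5,6}.
On input x, block {0,1,2,3,4,5,6} splits into {0,1,2,3,4,6} and {5}.
Refine {0,1,2,3,4,6} on symbol x: members go to different blocks, giving {0,1,3,4} and {2,6}.
Split {0,1,3,4} by δ(·,x) → {1,3,4} and {0}.
Split {1,3,4} by δ(·,x) → {1,4} and {3}.
Refine {1,4} on symbol x: members go to different blocks, giving {1} and {4}.
Split {2,6} by δ(·,y) → {2} and {6}.
Stable partition: {7} | {1} | {5} | {2} | {0} | {3} | {4} | {6} — 8 equivalence classes.

8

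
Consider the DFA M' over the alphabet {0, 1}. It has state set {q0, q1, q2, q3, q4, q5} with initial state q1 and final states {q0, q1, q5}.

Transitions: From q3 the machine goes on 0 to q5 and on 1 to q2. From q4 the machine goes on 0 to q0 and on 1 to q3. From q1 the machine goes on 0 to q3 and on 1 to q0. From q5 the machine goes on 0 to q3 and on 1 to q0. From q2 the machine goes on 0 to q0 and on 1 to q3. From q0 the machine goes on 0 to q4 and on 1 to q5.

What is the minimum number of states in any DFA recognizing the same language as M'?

2

Every state is reachable, so we keep all 6.
Start with accepting vs non-accepting: {q0,q1,q5} | {q2,q3,q4}.
Stable partition: {q0,q1,q5} | {q2,q3,q4} — 2 equivalence classes.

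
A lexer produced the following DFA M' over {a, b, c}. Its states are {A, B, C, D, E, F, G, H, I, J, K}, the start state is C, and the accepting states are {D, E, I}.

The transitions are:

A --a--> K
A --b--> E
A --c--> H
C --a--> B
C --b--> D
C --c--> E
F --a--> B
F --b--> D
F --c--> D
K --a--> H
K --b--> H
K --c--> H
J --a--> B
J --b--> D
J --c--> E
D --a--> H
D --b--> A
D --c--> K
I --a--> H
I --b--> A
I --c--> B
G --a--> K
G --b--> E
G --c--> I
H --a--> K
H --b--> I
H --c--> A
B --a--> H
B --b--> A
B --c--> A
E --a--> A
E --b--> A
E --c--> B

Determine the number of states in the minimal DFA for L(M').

States {F,G,J} cannot be reached from the start state, so discard them.
P0 = {D,E,I} | {A,B,C,H,K}.
Split {A,B,C,H,K} by δ(·,b) → {A,C,H} and {B,K}.
Split {A,C,H} by δ(·,c) → {A,H} and {C}.
Stable partition: {D,E,I} | {A,H} | {B,K} | {C} — 4 equivalence classes.

4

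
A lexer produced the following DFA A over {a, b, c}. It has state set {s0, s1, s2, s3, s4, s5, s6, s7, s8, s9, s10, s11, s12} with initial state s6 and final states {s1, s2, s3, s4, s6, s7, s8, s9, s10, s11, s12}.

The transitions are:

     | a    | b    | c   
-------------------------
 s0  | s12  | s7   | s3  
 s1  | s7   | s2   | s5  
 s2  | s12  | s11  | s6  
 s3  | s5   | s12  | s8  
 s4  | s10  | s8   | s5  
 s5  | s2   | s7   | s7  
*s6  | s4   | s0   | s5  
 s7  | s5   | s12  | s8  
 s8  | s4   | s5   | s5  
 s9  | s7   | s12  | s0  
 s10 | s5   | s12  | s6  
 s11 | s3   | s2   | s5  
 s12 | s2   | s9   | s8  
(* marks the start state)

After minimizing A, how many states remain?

States {s1} cannot be reached from the start state, so discard them.
Initial partition by acceptance: {s2,s3,s4,s6,s7,s8,s9,s10,s11,s12} | {s0,s5}.
Refine {s2,s3,s4,s6,s7,s8,s9,s10,s11,s12} on symbol a: members go to different blocks, giving {s2,s4,s6,s8,s9,s11,s12} and {s3,s7,s10}.
Split {s2,s4,s6,s8,s9,s11,s12} by δ(·,a) → {s2,s6,s8,s12} and {s4,s9,s11}.
On input a, block {s2,s6,s8,s12} splits into {s2,s12} and {s6,s8}.
On input b, block {s4,s9,s11} splits into {s9,s11} and {s4}.
The partition is now stable with 6 blocks: {s2,s12} | {s0,s5} | {s3,s7,s10} | {s9,s11} | {s6,s8} | {s4}.

6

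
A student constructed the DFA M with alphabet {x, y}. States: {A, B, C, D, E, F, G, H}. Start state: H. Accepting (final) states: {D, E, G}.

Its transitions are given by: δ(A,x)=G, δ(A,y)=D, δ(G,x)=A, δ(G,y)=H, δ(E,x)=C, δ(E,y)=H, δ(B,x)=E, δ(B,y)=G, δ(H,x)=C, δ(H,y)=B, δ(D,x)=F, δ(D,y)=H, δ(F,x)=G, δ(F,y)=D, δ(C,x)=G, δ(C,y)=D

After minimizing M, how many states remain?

All states are reachable from the start state.
Start with accepting vs non-accepting: {D,E,G} | {A,B,C,F,H}.
Refine {A,B,C,F,H} on symbol x: members go to different blocks, giving {A,B,C,F} and {H}.
The partition is now stable with 3 blocks: {D,E,G} | {A,B,C,F} | {H}.

3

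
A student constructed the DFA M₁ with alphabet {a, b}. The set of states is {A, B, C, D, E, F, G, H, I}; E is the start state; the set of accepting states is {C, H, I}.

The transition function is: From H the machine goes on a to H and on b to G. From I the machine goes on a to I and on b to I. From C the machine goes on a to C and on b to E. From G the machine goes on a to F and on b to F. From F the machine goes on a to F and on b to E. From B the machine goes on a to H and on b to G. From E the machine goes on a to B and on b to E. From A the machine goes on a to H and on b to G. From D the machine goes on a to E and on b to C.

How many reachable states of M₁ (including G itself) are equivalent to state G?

States {A,C,D,I} cannot be reached from the start state, so discard them.
Initial partition by acceptance: {H} | {B,E,F,G}.
Refine {B,E,F,G} on symbol a: members go to different blocks, giving {E,F,G} and {B}.
Split {E,F,G} by δ(·,a) → {F,G} and {E}.
On input b, block {F,G} splits into {F} and {G}.
No further refinement is possible. Final partition (5 blocks): {H} | {F} | {B} | {E} | {G}.
State G belongs to the block {G}, which has 1 states.

1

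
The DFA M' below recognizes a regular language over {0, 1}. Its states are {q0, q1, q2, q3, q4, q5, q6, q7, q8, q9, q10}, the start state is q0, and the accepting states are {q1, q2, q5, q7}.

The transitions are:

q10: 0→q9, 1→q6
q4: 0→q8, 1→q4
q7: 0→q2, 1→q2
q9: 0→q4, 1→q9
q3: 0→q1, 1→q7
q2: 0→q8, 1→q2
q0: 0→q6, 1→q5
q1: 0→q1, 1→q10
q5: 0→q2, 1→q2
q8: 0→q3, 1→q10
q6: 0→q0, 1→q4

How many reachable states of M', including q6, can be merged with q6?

Every state is reachable, so we keep all 11.
Start with accepting vs non-accepting: {q1,q2,q5,q7} | {q0,q3,q4,q6,q8,q9,q10}.
On input 0, block {q1,q2,q5,q7} splits into {q1,q5,q7} and {q2}.
On input 0, block {q1,q5,q7} splits into {q5,q7} and {q1}.
Refine {q0,q3,q4,q6,q8,q9,q10} on symbol 0: members go to different blocks, giving {q0,q4,q6,q8,q9,q10} and {q3}.
On input 0, block {q0,q4,q6,q8,q9,q10} splits into {q0,q4,q6,q9,q10} and {q8}.
Refine {q0,q4,q6,q9,q10} on symbol 0: members go to different blocks, giving {q0,q6,q9,q10} and {q4}.
Split {q0,q6,q9,q10} by δ(·,0) → {q0,q6,q10} and {q9}.
Split {q0,q6,q10} by δ(·,0) → {q0,q6} and {q10}.
Split {q0,q6} by δ(·,1) → {q0} and {q6}.
The partition is now stable with 10 blocks: {q5,q7} | {q0} | {q2} | {q1} | {q3} | {q8} | {q4} | {q9} | {q10} | {q6}.
State q6 belongs to the block {q6}, which has 1 states.

1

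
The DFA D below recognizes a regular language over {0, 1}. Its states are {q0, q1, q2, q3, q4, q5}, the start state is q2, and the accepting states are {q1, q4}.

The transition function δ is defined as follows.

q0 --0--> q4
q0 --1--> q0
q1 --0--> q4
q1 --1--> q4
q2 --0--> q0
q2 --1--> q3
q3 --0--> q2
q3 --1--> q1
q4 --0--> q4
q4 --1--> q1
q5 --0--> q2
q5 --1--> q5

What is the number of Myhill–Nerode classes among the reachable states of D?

4

First remove the unreachable states {q5}; 5 states remain.
Initial partition by acceptance: {q1,q4} | {q0,q2,q3}.
On input 0, block {q0,q2,q3} splits into {q2,q3} and {q0}.
On input 0, block {q2,q3} splits into {q2} and {q3}.
The partition is now stable with 4 blocks: {q1,q4} | {q2} | {q0} | {q3}.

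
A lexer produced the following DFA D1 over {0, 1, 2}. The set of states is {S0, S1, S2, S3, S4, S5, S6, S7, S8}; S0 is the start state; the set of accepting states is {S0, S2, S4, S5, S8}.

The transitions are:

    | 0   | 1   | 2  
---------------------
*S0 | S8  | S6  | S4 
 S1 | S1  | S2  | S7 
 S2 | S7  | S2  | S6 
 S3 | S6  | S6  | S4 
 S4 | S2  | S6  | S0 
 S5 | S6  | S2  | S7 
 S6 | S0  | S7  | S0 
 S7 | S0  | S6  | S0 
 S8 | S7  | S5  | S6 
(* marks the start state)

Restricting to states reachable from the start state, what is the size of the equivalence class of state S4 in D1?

2

First remove the unreachable states {S1,S3}; 7 states remain.
P0 = {S0,S2,S4,S5,S8} | {S6,S7}.
On input 0, block {S0,S2,S4,S5,S8} splits into {S2,S5,S8} and {S0,S4}.
No further refinement is possible. Final partition (3 blocks): {S2,S5,S8} | {S6,S7} | {S0,S4}.
State S4 belongs to the block {S0,S4}, which has 2 states.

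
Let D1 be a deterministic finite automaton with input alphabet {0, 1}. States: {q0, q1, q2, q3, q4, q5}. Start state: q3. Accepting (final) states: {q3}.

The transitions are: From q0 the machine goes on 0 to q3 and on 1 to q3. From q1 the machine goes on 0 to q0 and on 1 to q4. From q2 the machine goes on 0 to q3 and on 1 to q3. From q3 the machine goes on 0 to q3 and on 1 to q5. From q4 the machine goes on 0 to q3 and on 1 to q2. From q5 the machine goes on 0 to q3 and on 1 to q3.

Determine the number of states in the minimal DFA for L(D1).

Reachable states from the start: {q3,q5}. Unreachable: {q0,q1,q2,q4} — drop them.
Start with accepting vs non-accepting: {q3} | {q5}.
No further refinement is possible. Final partition (2 blocks): {q3} | {q5}.

2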